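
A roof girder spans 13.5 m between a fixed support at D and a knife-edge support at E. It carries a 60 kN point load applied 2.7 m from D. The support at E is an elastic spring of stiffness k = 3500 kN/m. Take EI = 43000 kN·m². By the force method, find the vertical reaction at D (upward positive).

Release the roller at E. Primary structure: cantilever fixed at D.
Primary-structure tip deflection at E by superposition:
  point load 60 at a = 2.7: Pa²(3L − a)/(6EI) = 2756/EI
Flexibility coefficient — unit upward force at E: δ_{EE} = L³/(3EI) = 820.1/EI.
With EI = 43000 kN·m²: δ_0 = 0.064084 m and δ_{EE} = 0.019073 m/kN.
Compatibility — the spring shortens by R_E/k under the reaction it provides: δ_0 − R_E·δ_{EE} = R_E/k. With 1/k = 0.000286 m/kN, R_E = δ_0 / (δ_{EE} + 1/k) = 0.064084 / (0.019073 + 0.000286) = 3.31 kN.
Vertical equilibrium: R_D = ΣP − R_E = 60 − 3.31 = 56.69 kN.

R_D = 56.69 kN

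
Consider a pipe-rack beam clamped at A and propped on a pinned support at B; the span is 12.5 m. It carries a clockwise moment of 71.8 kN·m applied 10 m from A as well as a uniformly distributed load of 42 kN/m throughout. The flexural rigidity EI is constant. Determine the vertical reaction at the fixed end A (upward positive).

R_A = 319.9 kN

Remove the prop at B; the released (primary) structure is a cantilever built in at A.
Deflection at B on the released cantilever, summing each load's contribution:
  clockwise couple 71.8 at a = 10: M₀a(2L − a)/(2EI) = 5385/EI
  UDL 42: wL⁴/(8EI) = 128174/EI
  δ_0 = 133559/EI
Flexibility coefficient — unit upward force at B: δ_{BB} = L³/(3EI) = 651/EI.
Compatibility at B: δ_0 − R_B·δ_{BB} = 0, so R_B = 133559/651 = 205.1 kN.
Vertical equilibrium: R_A = ΣP − R_B = 525 − 205.1 = 319.9 kN.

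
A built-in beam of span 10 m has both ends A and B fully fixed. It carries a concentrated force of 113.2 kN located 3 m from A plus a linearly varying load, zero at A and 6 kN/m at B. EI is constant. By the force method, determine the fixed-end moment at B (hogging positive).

M_B = 101.3 kN·m

Release both end moments; the primary structure is a simply-supported span AB with redundants M_A and M_B.
Simple-span end rotations at A and B under the given loads:
  at A: point load 113.2 at a = 3: Pab(L + b)/(6LEI) = 673.5/EI
  at B: point load 113.2 at a = 3: Pab(L + a)/(6LEI) = 515.1/EI
  at A: triangular load, peak 6: 7w₀L³/(360EI) = 116.7/EI
  at B: triangular load, peak 6: w₀L³/(45EI) = 133.3/EI
  θ_A0 = 790.2/EI,  θ_B0 = 648.4/EI
Flexibility coefficients: a unit moment at one end gives L/(3EI) there and L/(6EI) at the far end, so f₁₁ = f₂₂ = 3.333/EI and f₁₂ = f₂₁ = 1.667/EI.
Compatibility — zero rotation at each built-in end:
  3.333 M_A + 1.667 M_B = 790.2
  1.667 M_A + 3.333 M_B = 648.4
Solving the pair gives M_A = 186.4 kN·m and M_B = 101.3 kN·m (hogging).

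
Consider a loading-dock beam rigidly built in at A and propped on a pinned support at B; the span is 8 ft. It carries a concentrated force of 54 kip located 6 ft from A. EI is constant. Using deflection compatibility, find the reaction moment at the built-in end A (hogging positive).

M_A = 50.62 kip·ft

Choose R_B as the redundant. The primary structure is the cantilever fixed at A.
Deflection at B on the released cantilever, summing each load's contribution:
  point load 54 at a = 6: Pa²(3L − a)/(6EI) = 5832/EI
Tip deflection under a unit load at B: L³/(3EI) = 170.7/EI.
Compatibility at B: δ_0 − R_B·δ_{BB} = 0, so R_B = 5832/170.7 = 34.17 kip.
Moment equilibrium about A: M_A = Σ(load moments about A) − R_B·L = 324 − 34.17×8 = 50.62 kip·ft.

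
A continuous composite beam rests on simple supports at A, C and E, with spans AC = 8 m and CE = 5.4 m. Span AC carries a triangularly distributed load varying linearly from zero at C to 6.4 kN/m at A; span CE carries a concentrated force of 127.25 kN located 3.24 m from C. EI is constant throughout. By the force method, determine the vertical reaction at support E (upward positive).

Insert a hinge at C; M_C is the redundant, and each span becomes simply supported.
End slopes at the hinge C, treating each span as simply supported:
  span AC: triangular load, peak 6.4: 7w₀L³/(360EI) = 63.72/EI
  span CE: point load 127.25 at a = 3.24: Pab(L + b)/(6LEI) = 207.8/EI
  relative rotation θ_0 = (63.72 + 207.8)/EI = 271.5/EI
A unit hogging moment at C produces rotation L₁/(3EI) + L₂/(3EI) = 4.467/EI.
Compatibility: M_C·(L₁+L₂)/(3EI) = θ_0, giving M_C = 60.79 kN·m (hogging).
Span CE, ΣM about E: R_C^{CE}·5.4 = 274.9 + 60.79, so R_C^{CE} = 62.16 kN and R_E = 127.2 − 62.16 = 65.09 kN.

R_E = 65.09 kN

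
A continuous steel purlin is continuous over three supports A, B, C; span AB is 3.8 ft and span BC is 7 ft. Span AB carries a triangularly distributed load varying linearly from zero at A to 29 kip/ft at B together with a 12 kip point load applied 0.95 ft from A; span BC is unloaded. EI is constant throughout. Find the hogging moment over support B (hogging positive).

Take M_B as the redundant. Released structure: two simple spans AB and BC with a hinge at B.
Rotations at B on the released spans (each span's end-slope, ×1/EI):
  span AB: triangular load, peak 29: w₀L³/(45EI) = 35.36/EI
  span AB: point load 12 at a = 0.95: Pab(L + a)/(6LEI) = 6.769/EI
  relative rotation θ_0 = (42.13 + 0)/EI = 42.13/EI
A unit hogging moment at B produces rotation L₁/(3EI) + L₂/(3EI) = 3.6/EI.
Compatibility: M_B·(L₁+L₂)/(3EI) = θ_0, giving M_B = 11.7 kip·ft (hogging).

M_B = 11.7 kip·ft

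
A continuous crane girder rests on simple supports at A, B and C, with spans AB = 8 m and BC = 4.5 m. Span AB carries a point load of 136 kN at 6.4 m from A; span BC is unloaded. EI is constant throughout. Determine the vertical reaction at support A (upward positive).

R_A = 14.67 kN

Release continuity at B by inserting a hinge; the redundant is the internal moment M_B. The primary structure is two simply-supported spans AB and BC.
Rotations at B on the released spans (each span's end-slope, ×1/EI):
  span AB: point load 136 at a = 6.4: Pab(L + a)/(6LEI) = 417.8/EI
  relative rotation θ_0 = (417.8 + 0)/EI = 417.8/EI
A unit hogging moment at B produces rotation L₁/(3EI) + L₂/(3EI) = 4.167/EI.
Compatibility: M_B·(L₁+L₂)/(3EI) = θ_0, giving M_B = 100.3 kN·m (hogging).
Span AB, ΣM about A with M_B applied at B: R_B^{AB}·8 = 870.4 + 100.3, so R_B^{AB} = 121.3 kN and R_A = 136 − 121.3 = 14.67 kN.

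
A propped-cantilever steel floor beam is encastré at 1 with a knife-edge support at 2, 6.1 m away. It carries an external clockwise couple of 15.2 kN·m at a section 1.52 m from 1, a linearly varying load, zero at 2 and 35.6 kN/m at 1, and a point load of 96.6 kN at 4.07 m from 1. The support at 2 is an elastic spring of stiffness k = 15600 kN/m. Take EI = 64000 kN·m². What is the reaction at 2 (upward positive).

R_2 = 69.73 kN

Release the roller at 2. Primary structure: cantilever fixed at 1.
Deflection at 2 on the released cantilever, summing each load's contribution:
  clockwise couple 15.2 at a = 1.52: M₀a(2L − a)/(2EI) = 123.4/EI
  triangular load, peak 35.6 at the fixed end: w₀L⁴/(30EI) = 1643/EI
  point load 96.6 at a = 4.07: Pa²(3L − a)/(6EI) = 3795/EI
  δ_0 = 5561/EI
Flexibility coefficient — unit upward force at 2: δ_{22} = L³/(3EI) = 75.66/EI.
With EI = 64000 kN·m²: δ_0 = 0.086898 m and δ_{22} = 0.001182 m/kN.
Compatibility — the spring shortens by R_2/k under the reaction it provides: δ_0 − R_2·δ_{22} = R_2/k. With 1/k = 0.000064 m/kN, R_2 = δ_0 / (δ_{22} + 1/k) = 0.086898 / (0.001182 + 0.000064) = 69.73 kN.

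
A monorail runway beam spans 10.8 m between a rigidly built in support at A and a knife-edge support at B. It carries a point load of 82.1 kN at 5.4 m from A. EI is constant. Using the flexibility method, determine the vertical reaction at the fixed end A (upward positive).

Choose R_B as the redundant. The primary structure is the cantilever fixed at A.
Deflection at B on the released cantilever, summing each load's contribution:
  point load 82.1 at a = 5.4: Pa²(3L − a)/(6EI) = 10773/EI
Flexibility coefficient — unit upward force at B: δ_{BB} = L³/(3EI) = 419.9/EI.
Compatibility at B: δ_0 − R_B·δ_{BB} = 0, so R_B = 10773/419.9 = 25.66 kN.
Vertical equilibrium: R_A = ΣP − R_B = 82.1 − 25.66 = 56.44 kN.

R_A = 56.44 kN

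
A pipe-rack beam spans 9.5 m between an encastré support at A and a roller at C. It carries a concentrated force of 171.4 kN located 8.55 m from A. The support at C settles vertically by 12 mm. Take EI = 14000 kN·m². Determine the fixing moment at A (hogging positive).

Choose R_C as the redundant. The primary structure is the cantilever fixed at A.
Primary-structure tip deflection at C by superposition:
  point load 171.4 at a = 8.55: Pa²(3L − a)/(6EI) = 41661/EI
Flexibility coefficient — unit upward force at C: δ_{CC} = L³/(3EI) = 285.8/EI.
With EI = 14000 kN·m²: δ_0 = 2.9758 m and δ_{CC} = 0.020414 m/kN.
Compatibility — the beam at C must follow the support down by 0.012 m: δ_0 − R_C·δ_{CC} = 0.012, so R_C = (2.9758 − 0.012)/0.020414 = 145.2 kN.
Moment equilibrium about A: M_A = Σ(load moments about A) − R_C·L = 1465 − 145.2×9.5 = 86.19 kN·m.

M_A = 86.19 kN·m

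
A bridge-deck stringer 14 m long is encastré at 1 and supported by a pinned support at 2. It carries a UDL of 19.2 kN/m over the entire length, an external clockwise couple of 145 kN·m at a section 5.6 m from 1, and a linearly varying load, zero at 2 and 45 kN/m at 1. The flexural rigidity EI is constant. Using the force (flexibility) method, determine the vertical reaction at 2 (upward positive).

Remove the prop at 2; the released (primary) structure is a cantilever built in at 1.
Primary-structure tip deflection at 2 by superposition:
  UDL 19.2: wL⁴/(8EI) = 92198/EI
  clockwise couple 145 at a = 5.6: M₀a(2L − a)/(2EI) = 9094/EI
  triangular load, peak 45 at the fixed end: w₀L⁴/(30EI) = 57624/EI
  δ_0 = 158917/EI
Flexibility coefficient — unit upward force at 2: δ_{22} = L³/(3EI) = 914.7/EI.
The prop prevents deflection at 2: R_2 = δ_0/δ_{22} = 158917/914.7 = 173.7 kN.

R_2 = 173.7 kN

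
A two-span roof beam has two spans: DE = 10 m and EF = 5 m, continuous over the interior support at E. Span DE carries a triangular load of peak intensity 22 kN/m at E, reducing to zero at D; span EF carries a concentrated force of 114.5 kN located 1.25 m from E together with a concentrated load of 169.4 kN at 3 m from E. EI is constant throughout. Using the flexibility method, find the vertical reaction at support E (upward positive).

Take M_E as the redundant. Released structure: two simple spans DE and EF with a hinge at E.
End slopes at the hinge E, treating each span as simply supported:
  span DE: triangular load, peak 22: w₀L³/(45EI) = 488.9/EI
  span EF: point load 114.5 at a = 1.25: Pab(L + b)/(6LEI) = 156.5/EI
  span EF: point load 169.4 at a = 3: Pab(L + b)/(6LEI) = 237.2/EI
  relative rotation θ_0 = (488.9 + 393.7)/EI = 882.6/EI
A unit hogging moment at E produces rotation L₁/(3EI) + L₂/(3EI) = 5/EI.
Compatibility: M_E·(L₁+L₂)/(3EI) = θ_0, giving M_E = 176.5 kN·m (hogging).
Span DE, ΣM about D with M_E applied at E: R_E^{DE}·10 = 733.3 + 176.5, so R_E^{DE} = 90.99 kN and R_D = 110 − 90.99 = 19.01 kN.
Span EF, ΣM about F: R_E^{EF}·5 = 768.2 + 176.5, so R_E^{EF} = 188.9 kN and R_F = 283.9 − 188.9 = 94.96 kN.
R_E = 90.99 + 188.9 = 279.9 kN.

R_E = 279.9 kN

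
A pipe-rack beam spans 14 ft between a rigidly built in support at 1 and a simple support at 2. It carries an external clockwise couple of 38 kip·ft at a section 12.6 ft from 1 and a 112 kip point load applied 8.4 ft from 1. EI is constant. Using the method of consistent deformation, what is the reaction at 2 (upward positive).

Take the reaction at 2 as the redundant and release it; the primary structure is a cantilever fixed at 1.
Deflection at 2 on the released cantilever, summing each load's contribution:
  clockwise couple 38 at a = 12.6: M₀a(2L − a)/(2EI) = 3687/EI
  point load 112 at a = 8.4: Pa²(3L − a)/(6EI) = 44255/EI
  δ_0 = 47942/EI
Tip deflection under a unit load at 2: L³/(3EI) = 914.7/EI.
Compatibility at 2: δ_0 − R_2·δ_{22} = 0, so R_2 = 47942/914.7 = 52.41 kip.

R_2 = 52.41 kip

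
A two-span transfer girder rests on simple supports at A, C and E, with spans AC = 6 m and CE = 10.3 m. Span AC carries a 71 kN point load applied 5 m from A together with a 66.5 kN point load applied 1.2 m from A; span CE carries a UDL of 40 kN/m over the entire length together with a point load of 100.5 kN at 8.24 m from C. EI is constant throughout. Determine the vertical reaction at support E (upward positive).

Release continuity at C by inserting a hinge; the redundant is the internal moment M_C. The primary structure is two simply-supported spans AC and CE.
End slopes at the hinge C, treating each span as simply supported:
  span AC: point load 71 at a = 5: Pab(L + a)/(6LEI) = 108.5/EI
  span AC: point load 66.5 at a = 1.2: Pab(L + a)/(6LEI) = 76.61/EI
  span CE: UDL 40: wL³/(24EI) = 1821/EI
  span CE: point load 100.5 at a = 8.24: Pab(L + b)/(6LEI) = 341.2/EI
  relative rotation θ_0 = (185.1 + 2162)/EI = 2347/EI
A unit hogging moment at C produces rotation L₁/(3EI) + L₂/(3EI) = 5.433/EI.
Compatibility: M_C·(L₁+L₂)/(3EI) = θ_0, giving M_C = 432.1 kN·m (hogging).
Span CE, ΣM about E: R_C^{CE}·10.3 = 2329 + 432.1, so R_C^{CE} = 268 kN and R_E = 512.5 − 268 = 244.5 kN.

R_E = 244.5 kN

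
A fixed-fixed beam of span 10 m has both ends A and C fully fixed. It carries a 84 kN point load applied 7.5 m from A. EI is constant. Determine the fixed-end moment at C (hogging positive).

M_C = 118.1 kN·m

Release both end moments; the primary structure is a simply-supported span AC with redundants M_A and M_C.
On the primary (simply-supported) span, the end slopes from the loading are:
  at A: point load 84 at a = 7.5: Pab(L + b)/(6LEI) = 328.1/EI
  at C: point load 84 at a = 7.5: Pab(L + a)/(6LEI) = 459.4/EI
  θ_A0 = 328.1/EI,  θ_C0 = 459.4/EI
Flexibility coefficients: a unit moment at one end gives L/(3EI) there and L/(6EI) at the far end, so f₁₁ = f₂₂ = 3.333/EI and f₁₂ = f₂₁ = 1.667/EI.
Compatibility — zero rotation at each built-in end:
  3.333 M_A + 1.667 M_C = 328.1
  1.667 M_A + 3.333 M_C = 459.4
Solving the pair gives M_A = 39.38 kN·m and M_C = 118.1 kN·m (hogging).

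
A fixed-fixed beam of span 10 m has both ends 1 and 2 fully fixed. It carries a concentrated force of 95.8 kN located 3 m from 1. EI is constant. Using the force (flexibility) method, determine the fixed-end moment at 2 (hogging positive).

Take the two fixed-end moments M_1, M_2 as redundants; the released structure is the simple span 12.
Simple-span end rotations at 1 and 2 under the given loads:
  at 1: point load 95.8 at a = 3: Pab(L + b)/(6LEI) = 570/EI
  at 2: point load 95.8 at a = 3: Pab(L + a)/(6LEI) = 435.9/EI
  θ_10 = 570/EI,  θ_20 = 435.9/EI
Flexibility coefficients: a unit moment at one end gives L/(3EI) there and L/(6EI) at the far end, so f₁₁ = f₂₂ = 3.333/EI and f₁₂ = f₂₁ = 1.667/EI.
Compatibility — zero rotation at each built-in end:
  3.333 M_1 + 1.667 M_2 = 570
  1.667 M_1 + 3.333 M_2 = 435.9
Solving the pair gives M_1 = 140.8 kN·m and M_2 = 60.35 kN·m (hogging).

M_2 = 60.35 kN·m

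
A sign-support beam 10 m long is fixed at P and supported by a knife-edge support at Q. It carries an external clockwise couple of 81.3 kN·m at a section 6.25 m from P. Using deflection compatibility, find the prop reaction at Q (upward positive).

Release the roller at Q. Primary structure: cantilever fixed at P.
Deflection at Q on the released cantilever, summing each load's contribution:
  clockwise couple 81.3 at a = 6.25: M₀a(2L − a)/(2EI) = 3493/EI
Flexibility coefficient — unit upward force at Q: δ_{QQ} = L³/(3EI) = 333.3/EI.
Compatibility at Q: δ_0 − R_Q·δ_{QQ} = 0, so R_Q = 3493/333.3 = 10.48 kN.

R_Q = 10.48 kN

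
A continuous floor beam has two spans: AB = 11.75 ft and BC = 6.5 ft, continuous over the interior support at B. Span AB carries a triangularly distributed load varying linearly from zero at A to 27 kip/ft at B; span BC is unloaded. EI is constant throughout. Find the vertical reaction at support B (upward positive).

Take M_B as the redundant. Released structure: two simple spans AB and BC with a hinge at B.
Rotations at B on the released spans (each span's end-slope, ×1/EI):
  span AB: triangular load, peak 27: w₀L³/(45EI) = 973.3/EI
  relative rotation θ_0 = (973.3 + 0)/EI = 973.3/EI
A unit hogging moment at B produces rotation L₁/(3EI) + L₂/(3EI) = 6.083/EI.
Compatibility: M_B·(L₁+L₂)/(3EI) = θ_0, giving M_B = 160 kip·ft (hogging).
Span AB, ΣM about A with M_B applied at B: R_B^{AB}·11.75 = 1243 + 160, so R_B^{AB} = 119.4 kip and R_A = 158.6 − 119.4 = 39.26 kip.
Span BC, ΣM about C: R_B^{BC}·6.5 = 0 + 160, so R_B^{BC} = 24.62 kip and R_C = 0 − 24.62 = -24.62 kip.
R_B = 119.4 + 24.62 = 144 kip.

R_B = 144 kip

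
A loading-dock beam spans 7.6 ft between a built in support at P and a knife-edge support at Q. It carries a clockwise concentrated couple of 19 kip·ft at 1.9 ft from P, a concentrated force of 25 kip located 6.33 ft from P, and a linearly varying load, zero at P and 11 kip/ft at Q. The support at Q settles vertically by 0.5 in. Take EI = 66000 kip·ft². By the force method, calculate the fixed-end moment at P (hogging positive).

M_P = 201.9 kip·ft

Take the reaction at Q as the redundant and release it; the primary structure is a cantilever fixed at P.
Primary-structure tip deflection at Q by superposition:
  clockwise couple 19 at a = 1.9: M₀a(2L − a)/(2EI) = 240.1/EI
  point load 25 at a = 6.33: Pa²(3L − a)/(6EI) = 2750/EI
  triangular load, peak 11 at the free end: 11w₀L⁴/(120EI) = 3364/EI
  δ_0 = 6354/EI
Flexibility coefficient — unit upward force at Q: δ_{QQ} = L³/(3EI) = 146.3/EI.
With EI = 66000 kip·ft²: δ_0 = 0.09627 ft and δ_{QQ} = 0.002217 ft/kip.
Compatibility — the beam at Q must follow the support down by 0.04167 ft: δ_0 − R_Q·δ_{QQ} = 0.04167, so R_Q = (0.09627 − 0.04167)/0.002217 = 24.63 kip.
Moment equilibrium about P: M_P = Σ(load moments about P) − R_Q·L = 389 − 24.63×7.6 = 201.9 kip·ft.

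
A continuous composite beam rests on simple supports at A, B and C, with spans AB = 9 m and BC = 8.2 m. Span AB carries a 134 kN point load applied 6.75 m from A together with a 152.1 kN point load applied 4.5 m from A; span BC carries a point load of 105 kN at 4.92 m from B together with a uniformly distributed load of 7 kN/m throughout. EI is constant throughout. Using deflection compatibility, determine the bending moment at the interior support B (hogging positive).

M_B = 334.8 kN·m

Take M_B as the redundant. Released structure: two simple spans AB and BC with a hinge at B.
Rotations at B on the released spans (each span's end-slope, ×1/EI):
  span AB: point load 134 at a = 6.75: Pab(L + a)/(6LEI) = 593.6/EI
  span AB: point load 152.1 at a = 4.5: Pab(L + a)/(6LEI) = 770/EI
  span BC: point load 105 at a = 4.92: Pab(L + b)/(6LEI) = 395.4/EI
  span BC: UDL 7: wL³/(24EI) = 160.8/EI
  relative rotation θ_0 = (1364 + 556.2)/EI = 1920/EI
A unit hogging moment at B produces rotation L₁/(3EI) + L₂/(3EI) = 5.733/EI.
Slope continuity at B: θ_0 = M_B·5.733/EI, so M_B = 1920/5.733 = 334.8 kN·m (hogging).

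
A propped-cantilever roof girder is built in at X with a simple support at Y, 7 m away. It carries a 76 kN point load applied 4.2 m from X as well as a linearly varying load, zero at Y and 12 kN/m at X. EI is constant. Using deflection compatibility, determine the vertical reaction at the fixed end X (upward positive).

R_X = 76.77 kN

Take the reaction at Y as the redundant and release it; the primary structure is a cantilever fixed at X.
Downward deflection at the released point Y due to the loads:
  point load 76 at a = 4.2: Pa²(3L − a)/(6EI) = 3754/EI
  triangular load, peak 12 at the fixed end: w₀L⁴/(30EI) = 960.4/EI
  δ_0 = 4714/EI
Flexibility coefficient — unit upward force at Y: δ_{YY} = L³/(3EI) = 114.3/EI.
Compatibility at Y: δ_0 − R_Y·δ_{YY} = 0, so R_Y = 4714/114.3 = 41.23 kN.
Vertical equilibrium: R_X = ΣP − R_Y = 118 − 41.23 = 76.77 kN.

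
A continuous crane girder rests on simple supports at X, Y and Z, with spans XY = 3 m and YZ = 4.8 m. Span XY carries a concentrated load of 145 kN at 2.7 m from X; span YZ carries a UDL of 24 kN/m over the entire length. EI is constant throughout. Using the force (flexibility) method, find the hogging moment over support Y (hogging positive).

Release continuity at Y by inserting a hinge; the redundant is the internal moment M_Y. The primary structure is two simply-supported spans XY and YZ.
Rotations at Y on the released spans (each span's end-slope, ×1/EI):
  span XY: point load 145 at a = 2.7: Pab(L + a)/(6LEI) = 37.19/EI
  span YZ: UDL 24: wL³/(24EI) = 110.6/EI
  relative rotation θ_0 = (37.19 + 110.6)/EI = 147.8/EI
A unit hogging moment at Y produces rotation L₁/(3EI) + L₂/(3EI) = 2.6/EI.
Slope continuity at Y: θ_0 = M_Y·2.6/EI, so M_Y = 147.8/2.6 = 56.84 kN·m (hogging).

M_Y = 56.84 kN·m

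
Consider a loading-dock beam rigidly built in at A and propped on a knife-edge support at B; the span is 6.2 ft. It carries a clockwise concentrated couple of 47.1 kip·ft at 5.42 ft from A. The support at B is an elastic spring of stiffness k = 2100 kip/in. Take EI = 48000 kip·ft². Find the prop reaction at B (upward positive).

R_B = 10.95 kip

Remove the prop at B; the released (primary) structure is a cantilever built in at A.
Primary-structure tip deflection at B by superposition:
  clockwise couple 47.1 at a = 5.42: M₀a(2L − a)/(2EI) = 890.9/EI
Flexibility coefficient — unit upward force at B: δ_{BB} = L³/(3EI) = 79.44/EI.
With EI = 48000 kip·ft²: δ_0 = 0.018561 ft and δ_{BB} = 0.001655 ft/kip.
Compatibility — the spring shortens by R_B/k under the reaction it provides: δ_0 − R_B·δ_{BB} = R_B/k. With 1/k = 1/(2100×12) ft/kip = 0.00004 ft/kip, R_B = δ_0 / (δ_{BB} + 1/k) = 0.018561 / (0.001655 + 0.00004) = 10.95 kip.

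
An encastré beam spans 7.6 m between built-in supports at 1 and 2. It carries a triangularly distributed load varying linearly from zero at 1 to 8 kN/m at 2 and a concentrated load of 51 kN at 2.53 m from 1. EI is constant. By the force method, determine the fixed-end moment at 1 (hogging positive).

Release both end moments; the primary structure is a simply-supported span 12 with redundants M_1 and M_2.
End rotations of the released simple span under the applied load (×1/EI):
  at 1: triangular load, peak 8: 7w₀L³/(360EI) = 68.29/EI
  at 2: triangular load, peak 8: w₀L³/(45EI) = 78.04/EI
  at 1: point load 51 at a = 2.53: Pab(L + b)/(6LEI) = 181.8/EI
  at 2: point load 51 at a = 2.53: Pab(L + a)/(6LEI) = 145.3/EI
  θ_10 = 250.1/EI,  θ_20 = 223.4/EI
Flexibility coefficients: a unit moment at one end gives L/(3EI) there and L/(6EI) at the far end, so f₁₁ = f₂₂ = 2.533/EI and f₁₂ = f₂₁ = 1.267/EI.
Compatibility — zero rotation at each built-in end:
  2.533 M_1 + 1.267 M_2 = 250.1
  1.267 M_1 + 2.533 M_2 = 223.4
Solving the pair gives M_1 = 72.82 kN·m and M_2 = 51.76 kN·m (hogging).

M_1 = 72.82 kN·m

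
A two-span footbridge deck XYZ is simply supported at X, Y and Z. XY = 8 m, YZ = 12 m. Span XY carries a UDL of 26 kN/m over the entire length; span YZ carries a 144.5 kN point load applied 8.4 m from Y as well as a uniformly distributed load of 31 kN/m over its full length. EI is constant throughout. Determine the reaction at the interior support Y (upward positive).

R_Y = 450 kN

Insert a hinge at Y; M_Y is the redundant, and each span becomes simply supported.
End slopes at the hinge Y, treating each span as simply supported:
  span XY: UDL 26: wL³/(24EI) = 554.7/EI
  span YZ: point load 144.5 at a = 8.4: Pab(L + b)/(6LEI) = 946.8/EI
  span YZ: UDL 31: wL³/(24EI) = 2232/EI
  relative rotation θ_0 = (554.7 + 3179)/EI = 3733/EI
A unit hogging moment at Y produces rotation L₁/(3EI) + L₂/(3EI) = 6.667/EI.
Slope continuity at Y: θ_0 = M_Y·6.667/EI, so M_Y = 3733/6.667 = 560 kN·m (hogging).
Span XY, ΣM about X with M_Y applied at Y: R_Y^{XY}·8 = 832 + 560, so R_Y^{XY} = 174 kN and R_X = 208 − 174 = 34 kN.
Span YZ, ΣM about Z: R_Y^{YZ}·12 = 2752 + 560, so R_Y^{YZ} = 276 kN and R_Z = 516.5 − 276 = 240.5 kN.
R_Y = 174 + 276 = 450 kN.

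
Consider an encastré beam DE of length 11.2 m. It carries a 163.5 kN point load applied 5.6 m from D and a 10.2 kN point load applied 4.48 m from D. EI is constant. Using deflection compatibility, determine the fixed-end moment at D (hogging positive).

M_D = 245.4 kN·m

Release both end moments; the primary structure is a simply-supported span DE with redundants M_D and M_E.
Simple-span end rotations at D and E under the given loads:
  at D: point load 163.5 at a = 5.6: Pab(L + b)/(6LEI) = 1282/EI
  at E: point load 163.5 at a = 5.6: Pab(L + a)/(6LEI) = 1282/EI
  at D: point load 10.2 at a = 4.48: Pab(L + b)/(6LEI) = 81.89/EI
  at E: point load 10.2 at a = 4.48: Pab(L + a)/(6LEI) = 71.65/EI
  θ_D0 = 1364/EI,  θ_E0 = 1353/EI
Flexibility coefficients: a unit moment at one end gives L/(3EI) there and L/(6EI) at the far end, so f₁₁ = f₂₂ = 3.733/EI and f₁₂ = f₂₁ = 1.867/EI.
Compatibility — zero rotation at each built-in end:
  3.733 M_D + 1.867 M_E = 1364
  1.867 M_D + 3.733 M_E = 1353
Solving the pair gives M_D = 245.4 kN·m and M_E = 239.9 kN·m (hogging).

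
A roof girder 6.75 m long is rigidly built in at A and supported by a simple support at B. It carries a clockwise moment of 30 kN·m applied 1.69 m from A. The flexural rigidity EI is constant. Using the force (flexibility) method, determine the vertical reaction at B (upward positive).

R_B = 2.92 kN

Release the roller at B. Primary structure: cantilever fixed at A.
Primary-structure tip deflection at B by superposition:
  clockwise couple 30 at a = 1.69: M₀a(2L − a)/(2EI) = 299.4/EI
Tip deflection under a unit load at B: L³/(3EI) = 102.5/EI.
The prop prevents deflection at B: R_B = δ_0/δ_{BB} = 299.4/102.5 = 2.92 kN.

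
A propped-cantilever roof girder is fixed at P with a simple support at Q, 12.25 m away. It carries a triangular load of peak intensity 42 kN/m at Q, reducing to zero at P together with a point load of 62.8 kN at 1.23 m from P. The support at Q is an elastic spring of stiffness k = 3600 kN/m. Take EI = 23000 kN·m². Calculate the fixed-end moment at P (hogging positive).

M_P = 451.7 kN·m

Release the roller at Q. Primary structure: cantilever fixed at P.
Downward deflection at the released point Q due to the loads:
  triangular load, peak 42 at the free end: 11w₀L⁴/(120EI) = 86697/EI
  point load 62.8 at a = 1.23: Pa²(3L − a)/(6EI) = 562.5/EI
  δ_0 = 87260/EI
Tip deflection under a unit load at Q: L³/(3EI) = 612.8/EI.
With EI = 23000 kN·m²: δ_0 = 3.7939 m and δ_{QQ} = 0.026642 m/kN.
Compatibility — the spring shortens by R_Q/k under the reaction it provides: δ_0 − R_Q·δ_{QQ} = R_Q/k. With 1/k = 0.000278 m/kN, R_Q = δ_0 / (δ_{QQ} + 1/k) = 3.7939 / (0.026642 + 0.000278) = 140.9 kN.
Moment equilibrium about P: M_P = Σ(load moments about P) − R_Q·L = 2178 − 140.9×12.25 = 451.7 kN·m.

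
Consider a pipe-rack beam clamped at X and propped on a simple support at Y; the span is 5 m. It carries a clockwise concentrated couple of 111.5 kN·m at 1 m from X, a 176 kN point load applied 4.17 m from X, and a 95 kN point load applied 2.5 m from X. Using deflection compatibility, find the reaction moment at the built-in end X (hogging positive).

M_X = 211.4 kN·m

Take the reaction at Y as the redundant and release it; the primary structure is a cantilever fixed at X.
Primary-structure tip deflection at Y by superposition:
  clockwise couple 111.5 at a = 1: M₀a(2L − a)/(2EI) = 501.8/EI
  point load 176 at a = 4.17: Pa²(3L − a)/(6EI) = 5524/EI
  point load 95 at a = 2.5: Pa²(3L − a)/(6EI) = 1237/EI
  δ_0 = 7263/EI
Tip deflection under a unit load at Y: L³/(3EI) = 41.67/EI.
Compatibility at Y: δ_0 − R_Y·δ_{YY} = 0, so R_Y = 7263/41.67 = 174.3 kN.
Moment equilibrium about X: M_X = Σ(load moments about X) − R_Y·L = 1083 − 174.3×5 = 211.4 kN·m.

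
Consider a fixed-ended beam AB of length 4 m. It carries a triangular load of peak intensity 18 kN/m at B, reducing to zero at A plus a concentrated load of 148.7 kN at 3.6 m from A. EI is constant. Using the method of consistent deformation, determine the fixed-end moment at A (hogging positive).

Release both end moments; the primary structure is a simply-supported span AB with redundants M_A and M_B.
Simple-span end rotations at A and B under the given loads:
  at A: triangular load, peak 18: 7w₀L³/(360EI) = 22.4/EI
  at B: triangular load, peak 18: w₀L³/(45EI) = 25.6/EI
  at A: point load 148.7 at a = 3.6: Pab(L + b)/(6LEI) = 39.26/EI
  at B: point load 148.7 at a = 3.6: Pab(L + a)/(6LEI) = 67.81/EI
  θ_A0 = 61.66/EI,  θ_B0 = 93.41/EI
Flexibility coefficients: a unit moment at one end gives L/(3EI) there and L/(6EI) at the far end, so f₁₁ = f₂₂ = 1.333/EI and f₁₂ = f₂₁ = 0.6667/EI.
Compatibility — zero rotation at each built-in end:
  1.333 M_A + 0.6667 M_B = 61.66
  0.6667 M_A + 1.333 M_B = 93.41
Solving the pair gives M_A = 14.95 kN·m and M_B = 62.58 kN·m (hogging).

M_A = 14.95 kN·m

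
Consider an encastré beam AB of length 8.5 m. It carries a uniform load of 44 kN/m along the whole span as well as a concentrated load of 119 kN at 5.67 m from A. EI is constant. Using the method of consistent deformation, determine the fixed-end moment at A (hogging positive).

M_A = 339.7 kN·m

Release both end moments; the primary structure is a simply-supported span AB with redundants M_A and M_B.
On the primary (simply-supported) span, the end slopes from the loading are:
  at A: UDL 44: wL³/(24EI) = 1126/EI
  at B: UDL 44: wL³/(24EI) = 1126/EI
  at A: point load 119 at a = 5.67: Pab(L + b)/(6LEI) = 424.2/EI
  at B: point load 119 at a = 5.67: Pab(L + a)/(6LEI) = 530.5/EI
  θ_A0 = 1550/EI,  θ_B0 = 1656/EI
Flexibility coefficients: a unit moment at one end gives L/(3EI) there and L/(6EI) at the far end, so f₁₁ = f₂₂ = 2.833/EI and f₁₂ = f₂₁ = 1.417/EI.
Compatibility — zero rotation at each built-in end:
  2.833 M_A + 1.417 M_B = 1550
  1.417 M_A + 2.833 M_B = 1656
Solving the pair gives M_A = 339.7 kN·m and M_B = 414.8 kN·m (hogging).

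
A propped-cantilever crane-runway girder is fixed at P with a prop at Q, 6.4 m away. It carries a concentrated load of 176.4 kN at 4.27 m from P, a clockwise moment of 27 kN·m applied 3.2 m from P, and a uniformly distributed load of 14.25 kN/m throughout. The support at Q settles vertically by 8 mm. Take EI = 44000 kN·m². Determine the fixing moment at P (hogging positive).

M_P = 262.4 kN·m

Release the roller at Q. Primary structure: cantilever fixed at P.
Deflection at Q on the released cantilever, summing each load's contribution:
  point load 176.4 at a = 4.27: Pa²(3L − a)/(6EI) = 8003/EI
  clockwise couple 27 at a = 3.2: M₀a(2L − a)/(2EI) = 414.7/EI
  UDL 14.25: wL⁴/(8EI) = 2988/EI
  δ_0 = 11406/EI
Tip deflection under a unit load at Q: L³/(3EI) = 87.38/EI.
With EI = 44000 kN·m²: δ_0 = 0.25924 m and δ_{QQ} = 0.001986 m/kN.
Compatibility — the beam at Q must follow the support down by 0.008 m: δ_0 − R_Q·δ_{QQ} = 0.008, so R_Q = (0.25924 − 0.008)/0.001986 = 126.5 kN.
Moment equilibrium about P: M_P = Σ(load moments about P) − R_Q·L = 1072 − 126.5×6.4 = 262.4 kN·m.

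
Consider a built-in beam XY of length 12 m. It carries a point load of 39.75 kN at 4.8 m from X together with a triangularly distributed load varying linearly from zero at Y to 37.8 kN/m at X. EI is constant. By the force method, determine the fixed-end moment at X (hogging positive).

Take the two fixed-end moments M_X, M_Y as redundants; the released structure is the simple span XY.
On the primary (simply-supported) span, the end slopes from the loading are:
  at X: point load 39.75 at a = 4.8: Pab(L + b)/(6LEI) = 366.3/EI
  at Y: point load 39.75 at a = 4.8: Pab(L + a)/(6LEI) = 320.5/EI
  at X: triangular load, peak 37.8: w₀L³/(45EI) = 1452/EI
  at Y: triangular load, peak 37.8: 7w₀L³/(360EI) = 1270/EI
  θ_X0 = 1818/EI,  θ_Y0 = 1591/EI
Flexibility coefficients: a unit moment at one end gives L/(3EI) there and L/(6EI) at the far end, so f₁₁ = f₂₂ = 4/EI and f₁₂ = f₂₁ = 2/EI.
Compatibility — zero rotation at each built-in end:
  4 M_X + 2 M_Y = 1818
  2 M_X + 4 M_Y = 1591
Solving the pair gives M_X = 340.8 kN·m and M_Y = 227.2 kN·m (hogging).

M_X = 340.8 kN·m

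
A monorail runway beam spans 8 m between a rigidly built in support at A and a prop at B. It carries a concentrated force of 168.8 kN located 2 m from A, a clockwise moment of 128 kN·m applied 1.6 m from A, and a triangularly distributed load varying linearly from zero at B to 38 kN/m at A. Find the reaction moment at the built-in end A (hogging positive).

Take the reaction at B as the redundant and release it; the primary structure is a cantilever fixed at A.
Downward deflection at the released point B due to the loads:
  point load 168.8 at a = 2: Pa²(3L − a)/(6EI) = 2476/EI
  clockwise couple 128 at a = 1.6: M₀a(2L − a)/(2EI) = 1475/EI
  triangular load, peak 38 at the fixed end: w₀L⁴/(30EI) = 5188/EI
  δ_0 = 9139/EI
Flexibility coefficient — unit upward force at B: δ_{BB} = L³/(3EI) = 170.7/EI.
The prop prevents deflection at B: R_B = δ_0/δ_{BB} = 9139/170.7 = 53.55 kN.
Moment equilibrium about A: M_A = Σ(load moments about A) − R_B·L = 870.9 − 53.55×8 = 442.6 kN·m.

M_A = 442.6 kN·m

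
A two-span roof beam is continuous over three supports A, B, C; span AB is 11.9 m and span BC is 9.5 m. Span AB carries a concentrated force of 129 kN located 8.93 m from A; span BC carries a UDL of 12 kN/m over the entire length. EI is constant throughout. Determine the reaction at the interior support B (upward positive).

R_B = 191.7 kN

Release continuity at B by inserting a hinge; the redundant is the internal moment M_B. The primary structure is two simply-supported spans AB and BC.
End slopes at the hinge B, treating each span as simply supported:
  span AB: point load 129 at a = 8.93: Pab(L + a)/(6LEI) = 998.1/EI
  span BC: UDL 12: wL³/(24EI) = 428.7/EI
  relative rotation θ_0 = (998.1 + 428.7)/EI = 1427/EI
A unit hogging moment at B produces rotation L₁/(3EI) + L₂/(3EI) = 7.133/EI.
Compatibility: M_B·(L₁+L₂)/(3EI) = θ_0, giving M_B = 200 kN·m (hogging).
Span AB, ΣM about A with M_B applied at B: R_B^{AB}·11.9 = 1152 + 200, so R_B^{AB} = 113.6 kN and R_A = 129 − 113.6 = 15.39 kN.
Span BC, ΣM about C: R_B^{BC}·9.5 = 541.5 + 200, so R_B^{BC} = 78.05 kN and R_C = 114 − 78.05 = 35.95 kN.
R_B = 113.6 + 78.05 = 191.7 kN.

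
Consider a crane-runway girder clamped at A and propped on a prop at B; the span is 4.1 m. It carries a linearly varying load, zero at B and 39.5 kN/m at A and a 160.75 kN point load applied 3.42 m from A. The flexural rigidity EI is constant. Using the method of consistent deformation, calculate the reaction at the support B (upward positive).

Choose R_B as the redundant. The primary structure is the cantilever fixed at A.
Free-end deflection of the primary structure under the applied loading (downward +):
  triangular load, peak 39.5 at the fixed end: w₀L⁴/(30EI) = 372.1/EI
  point load 160.75 at a = 3.42: Pa²(3L − a)/(6EI) = 2783/EI
  δ_0 = 3155/EI
Tip deflection under a unit load at B: L³/(3EI) = 22.97/EI.
Compatibility at B: δ_0 − R_B·δ_{BB} = 0, so R_B = 3155/22.97 = 137.3 kN.

R_B = 137.3 kN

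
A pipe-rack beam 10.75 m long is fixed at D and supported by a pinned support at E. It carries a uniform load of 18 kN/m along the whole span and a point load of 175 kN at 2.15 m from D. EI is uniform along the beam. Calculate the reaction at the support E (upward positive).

Remove the prop at E; the released (primary) structure is a cantilever built in at D.
Primary-structure tip deflection at E by superposition:
  UDL 18: wL⁴/(8EI) = 30048/EI
  point load 175 at a = 2.15: Pa²(3L − a)/(6EI) = 4058/EI
  δ_0 = 34106/EI
Flexibility coefficient — unit upward force at E: δ_{EE} = L³/(3EI) = 414.1/EI.
Compatibility at E: δ_0 − R_E·δ_{EE} = 0, so R_E = 34106/414.1 = 82.36 kN.

R_E = 82.36 kN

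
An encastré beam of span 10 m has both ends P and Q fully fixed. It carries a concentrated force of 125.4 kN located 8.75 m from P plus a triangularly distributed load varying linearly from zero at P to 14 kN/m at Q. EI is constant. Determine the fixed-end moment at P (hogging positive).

M_P = 63.81 kN·m

Release both end moments; the primary structure is a simply-supported span PQ with redundants M_P and M_Q.
Simple-span end rotations at P and Q under the given loads:
  at P: point load 125.4 at a = 8.75: Pab(L + b)/(6LEI) = 257.2/EI
  at Q: point load 125.4 at a = 8.75: Pab(L + a)/(6LEI) = 428.6/EI
  at P: triangular load, peak 14: 7w₀L³/(360EI) = 272.2/EI
  at Q: triangular load, peak 14: w₀L³/(45EI) = 311.1/EI
  θ_P0 = 529.4/EI,  θ_Q0 = 739.7/EI
Flexibility coefficients: a unit moment at one end gives L/(3EI) there and L/(6EI) at the far end, so f₁₁ = f₂₂ = 3.333/EI and f₁₂ = f₂₁ = 1.667/EI.
Compatibility — zero rotation at each built-in end:
  3.333 M_P + 1.667 M_Q = 529.4
  1.667 M_P + 3.333 M_Q = 739.7
Solving the pair gives M_P = 63.81 kN·m and M_Q = 190 kN·m (hogging).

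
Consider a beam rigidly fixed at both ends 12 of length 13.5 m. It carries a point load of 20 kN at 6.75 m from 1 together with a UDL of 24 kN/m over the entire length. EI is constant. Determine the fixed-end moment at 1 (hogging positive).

Take the two fixed-end moments M_1, M_2 as redundants; the released structure is the simple span 12.
Simple-span end rotations at 1 and 2 under the given loads:
  at 1: point load 20 at a = 6.75: Pab(L + b)/(6LEI) = 227.8/EI
  at 2: point load 20 at a = 6.75: Pab(L + a)/(6LEI) = 227.8/EI
  at 1: UDL 24: wL³/(24EI) = 2460/EI
  at 2: UDL 24: wL³/(24EI) = 2460/EI
  θ_10 = 2688/EI,  θ_20 = 2688/EI
Flexibility coefficients: a unit moment at one end gives L/(3EI) there and L/(6EI) at the far end, so f₁₁ = f₂₂ = 4.5/EI and f₁₂ = f₂₁ = 2.25/EI.
Compatibility — zero rotation at each built-in end:
  4.5 M_1 + 2.25 M_2 = 2688
  2.25 M_1 + 4.5 M_2 = 2688
Solving the pair gives M_1 = 398.2 kN·m and M_2 = 398.2 kN·m (hogging).

M_1 = 398.2 kN·m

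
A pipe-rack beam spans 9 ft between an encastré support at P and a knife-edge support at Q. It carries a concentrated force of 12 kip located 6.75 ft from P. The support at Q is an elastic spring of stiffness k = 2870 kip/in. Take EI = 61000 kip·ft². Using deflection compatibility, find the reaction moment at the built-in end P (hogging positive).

M_P = 13.15 kip·ft

Choose R_Q as the redundant. The primary structure is the cantilever fixed at P.
Primary-structure tip deflection at Q by superposition:
  point load 12 at a = 6.75: Pa²(3L − a)/(6EI) = 1845/EI
Flexibility coefficient — unit upward force at Q: δ_{QQ} = L³/(3EI) = 243/EI.
With EI = 61000 kip·ft²: δ_0 = 0.030251 ft and δ_{QQ} = 0.003984 ft/kip.
Compatibility — the spring shortens by R_Q/k under the reaction it provides: δ_0 − R_Q·δ_{QQ} = R_Q/k. With 1/k = 1/(2870×12) ft/kip = 0.000029 ft/kip, R_Q = δ_0 / (δ_{QQ} + 1/k) = 0.030251 / (0.003984 + 0.000029) = 7.539 kip.
Moment equilibrium about P: M_P = Σ(load moments about P) − R_Q·L = 81 − 7.539×9 = 13.15 kip·ft.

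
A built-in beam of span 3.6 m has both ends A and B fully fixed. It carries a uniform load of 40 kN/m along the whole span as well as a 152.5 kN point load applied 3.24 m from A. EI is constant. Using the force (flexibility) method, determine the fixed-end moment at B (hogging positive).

M_B = 87.67 kN·m

Take the two fixed-end moments M_A, M_B as redundants; the released structure is the simple span AB.
Simple-span end rotations at A and B under the given loads:
  at A: UDL 40: wL³/(24EI) = 77.76/EI
  at B: UDL 40: wL³/(24EI) = 77.76/EI
  at A: point load 152.5 at a = 3.24: Pab(L + b)/(6LEI) = 32.61/EI
  at B: point load 152.5 at a = 3.24: Pab(L + a)/(6LEI) = 56.33/EI
  θ_A0 = 110.4/EI,  θ_B0 = 134.1/EI
Flexibility coefficients: a unit moment at one end gives L/(3EI) there and L/(6EI) at the far end, so f₁₁ = f₂₂ = 1.2/EI and f₁₂ = f₂₁ = 0.6/EI.
Compatibility — zero rotation at each built-in end:
  1.2 M_A + 0.6 M_B = 110.4
  0.6 M_A + 1.2 M_B = 134.1
Solving the pair gives M_A = 48.14 kN·m and M_B = 87.67 kN·m (hogging).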